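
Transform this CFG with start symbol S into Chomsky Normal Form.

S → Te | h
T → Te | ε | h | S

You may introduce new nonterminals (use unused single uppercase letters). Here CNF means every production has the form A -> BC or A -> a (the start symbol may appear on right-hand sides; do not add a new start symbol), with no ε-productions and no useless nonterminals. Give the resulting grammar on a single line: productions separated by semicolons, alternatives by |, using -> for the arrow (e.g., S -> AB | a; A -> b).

S -> e | h | TA; A -> e; T -> e | h | TA

Nullable: {T}; after ε-elimination: S -> e | h | Te; T -> S | e | h | Te.
After unit-elimination: S -> e | h | Te; T -> e | h | Te.
TERM: introduce A -> e and substitute in every rule of length ≥2.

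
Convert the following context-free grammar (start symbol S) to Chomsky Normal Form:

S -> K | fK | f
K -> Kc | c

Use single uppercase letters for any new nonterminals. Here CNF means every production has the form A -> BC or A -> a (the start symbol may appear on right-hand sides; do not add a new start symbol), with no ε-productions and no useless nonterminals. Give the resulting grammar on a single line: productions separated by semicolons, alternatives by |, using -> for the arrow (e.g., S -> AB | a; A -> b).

No ε-productions.
After unit-elimination: S -> c | f | Kc | fK; K -> c | Kc.
TERM: introduce A -> c, B -> f and substitute in every rule of length ≥2.

S -> c | f | BK | KA; A -> c; B -> f; K -> c | KA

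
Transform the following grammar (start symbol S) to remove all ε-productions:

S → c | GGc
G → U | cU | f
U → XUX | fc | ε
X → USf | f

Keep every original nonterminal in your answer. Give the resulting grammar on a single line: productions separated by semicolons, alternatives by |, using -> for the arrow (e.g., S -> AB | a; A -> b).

S -> c | Gc | GGc; G -> U | c | f | cU; U -> XX | fc | XUX; X -> f | Sf | USf

Nullable set: {G, U}.
S -> GGc: G, G nullable, giving GGc | Gc | c.
G -> U: U nullable, giving U.
G -> cU: U nullable, giving c | cU.
Drop U -> ε.
U -> XUX: U nullable, giving XUX | XX.
X -> USf: U nullable, giving Sf | USf.
Unchanged (no nullable symbols): S -> c; G -> f; U -> fc; X -> f.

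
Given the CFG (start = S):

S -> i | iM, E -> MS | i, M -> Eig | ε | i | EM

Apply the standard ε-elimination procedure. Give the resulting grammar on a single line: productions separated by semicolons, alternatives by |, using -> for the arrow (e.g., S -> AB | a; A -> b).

Nullable set: {M}.
S -> iM: M nullable, giving i | iM.
E -> MS: M nullable, giving MS | S.
Drop M -> ε.
M -> EM: M nullable, giving E | EM.
Unchanged (no nullable symbols): S -> i; E -> i; M -> Eig; M -> i.

S -> i | iM; E -> S | i | MS; M -> E | i | EM | Eig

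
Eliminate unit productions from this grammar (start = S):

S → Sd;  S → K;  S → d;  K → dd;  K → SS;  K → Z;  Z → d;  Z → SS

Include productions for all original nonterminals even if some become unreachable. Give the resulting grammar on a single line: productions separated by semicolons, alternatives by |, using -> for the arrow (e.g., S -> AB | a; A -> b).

Unit productions: K->Z, S->K.
Unit pairs (A ⇒* B via units): (K,Z), (S,K), (S,Z).
S: inherits non-unit rules of {K, S, Z} → SS | Sd | d | dd.
K: inherits non-unit rules of {K, Z} → SS | d | dd.
Z: inherits non-unit rules of {Z} → SS | d.

S -> d | SS | Sd | dd; K -> d | SS | dd; Z -> d | SS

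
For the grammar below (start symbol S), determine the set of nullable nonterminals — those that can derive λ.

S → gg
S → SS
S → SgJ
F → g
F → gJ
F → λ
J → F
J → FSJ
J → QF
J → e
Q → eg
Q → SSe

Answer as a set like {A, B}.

{F, J}

Directly nullable (have an ε-rule): {F}.
J is nullable via J -> F (every symbol on the right is already known nullable).
Not nullable: Q, S — each has a terminal in every rule's right-hand side or depends on a non-nullable symbol.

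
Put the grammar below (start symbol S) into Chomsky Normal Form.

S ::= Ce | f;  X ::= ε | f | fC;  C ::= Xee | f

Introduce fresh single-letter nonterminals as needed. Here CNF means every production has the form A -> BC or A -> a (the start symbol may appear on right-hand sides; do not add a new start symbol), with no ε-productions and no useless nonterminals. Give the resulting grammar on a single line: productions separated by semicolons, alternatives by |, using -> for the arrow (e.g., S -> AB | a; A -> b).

S -> f | CA; A -> e; B -> f; C -> f | AA | XD; D -> AA; X -> f | BC

Nullable: {X}; after ε-elimination: S -> f | Ce; C -> f | ee | Xee; X -> f | fC.
No unit productions to eliminate.
TERM: introduce A -> e, B -> f and substitute in every rule of length ≥2.
BIN: C -> XAA becomes C -> XD, D -> AA.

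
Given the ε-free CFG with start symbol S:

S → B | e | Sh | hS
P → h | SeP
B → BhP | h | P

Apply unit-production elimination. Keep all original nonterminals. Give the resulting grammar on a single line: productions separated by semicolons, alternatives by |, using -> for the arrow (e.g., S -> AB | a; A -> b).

Unit productions: B->P, S->B.
Unit pairs (A ⇒* B via units): (B,P), (S,B), (S,P).
S: inherits non-unit rules of {B, P, S} → BhP | SeP | Sh | e | h | hS.
B: inherits non-unit rules of {B, P} → BhP | SeP | h.
P: inherits non-unit rules of {P} → SeP | h.

S -> e | h | Sh | hS | BhP | SeP; B -> h | BhP | SeP; P -> h | SeP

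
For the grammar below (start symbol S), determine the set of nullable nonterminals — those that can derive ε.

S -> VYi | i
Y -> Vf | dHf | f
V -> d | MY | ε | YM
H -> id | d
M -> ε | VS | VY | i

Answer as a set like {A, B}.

Directly nullable (have an ε-rule): {M, V}.
Not nullable: H, S, Y — each has a terminal in every rule's right-hand side or depends on a non-nullable symbol.

{M, V}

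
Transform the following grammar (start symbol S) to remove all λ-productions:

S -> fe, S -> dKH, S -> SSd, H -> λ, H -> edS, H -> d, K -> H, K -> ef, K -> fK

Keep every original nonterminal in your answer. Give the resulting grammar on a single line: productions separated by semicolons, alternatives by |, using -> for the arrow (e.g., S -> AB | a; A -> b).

Nullable set: {H, K}.
S -> dKH: K, H nullable, giving d | dH | dK | dKH.
Drop H -> λ.
K -> H: H nullable, giving H.
K -> fK: K nullable, giving f | fK.
Unchanged (no nullable symbols): S -> SSd; S -> fe; H -> d; H -> edS; K -> ef.

S -> d | dH | dK | fe | SSd | dKH; H -> d | edS; K -> H | f | ef | fK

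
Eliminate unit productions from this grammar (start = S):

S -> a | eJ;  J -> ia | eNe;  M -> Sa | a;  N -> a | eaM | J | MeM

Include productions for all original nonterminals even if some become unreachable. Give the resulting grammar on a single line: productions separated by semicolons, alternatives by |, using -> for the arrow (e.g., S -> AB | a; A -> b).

Unit productions: N->J.
Unit pairs (A ⇒* B via units): (N,J).
S: inherits non-unit rules of {S} → a | eJ.
J: inherits non-unit rules of {J} → eNe | ia.
M: inherits non-unit rules of {M} → Sa | a.
N: inherits non-unit rules of {J, N} → MeM | a | eNe | eaM | ia.

S -> a | eJ; J -> ia | eNe; M -> a | Sa; N -> a | ia | MeM | eNe | eaM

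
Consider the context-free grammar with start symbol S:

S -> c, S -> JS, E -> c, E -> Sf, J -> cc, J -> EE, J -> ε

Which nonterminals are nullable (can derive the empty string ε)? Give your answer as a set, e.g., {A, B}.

Directly nullable (have an ε-rule): {J}.
Not nullable: E, S — each has a terminal in every rule's right-hand side or depends on a non-nullable symbol.

{J}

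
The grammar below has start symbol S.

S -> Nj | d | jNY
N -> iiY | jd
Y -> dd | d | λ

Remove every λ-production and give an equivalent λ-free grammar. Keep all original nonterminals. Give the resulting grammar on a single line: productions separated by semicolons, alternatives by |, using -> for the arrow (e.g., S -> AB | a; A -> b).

S -> d | Nj | jN | jNY; N -> ii | jd | iiY; Y -> d | dd

Nullable set: {Y}.
S -> jNY: Y nullable, giving jN | jNY.
N -> iiY: Y nullable, giving ii | iiY.
Drop Y -> λ.
Unchanged (no nullable symbols): S -> Nj; S -> d; N -> jd; Y -> d; Y -> dd.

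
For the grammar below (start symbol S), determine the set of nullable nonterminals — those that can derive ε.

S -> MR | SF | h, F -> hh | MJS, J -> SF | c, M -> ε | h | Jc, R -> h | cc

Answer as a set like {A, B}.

Directly nullable (have an ε-rule): {M}.
Not nullable: F, J, R, S — each has a terminal in every rule's right-hand side or depends on a non-nullable symbol.

{M}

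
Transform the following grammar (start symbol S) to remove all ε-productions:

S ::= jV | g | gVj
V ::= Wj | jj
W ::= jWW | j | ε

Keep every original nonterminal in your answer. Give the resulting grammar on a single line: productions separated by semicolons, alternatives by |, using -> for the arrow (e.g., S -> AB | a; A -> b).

S -> g | jV | gVj; V -> j | Wj | jj; W -> j | jW | jWW

Nullable set: {W}.
V -> Wj: W nullable, giving Wj | j.
Drop W -> ε.
W -> jWW: W, W nullable, giving j | jW | jWW.
Unchanged (no nullable symbols): S -> g; S -> gVj; S -> jV; V -> jj; W -> j.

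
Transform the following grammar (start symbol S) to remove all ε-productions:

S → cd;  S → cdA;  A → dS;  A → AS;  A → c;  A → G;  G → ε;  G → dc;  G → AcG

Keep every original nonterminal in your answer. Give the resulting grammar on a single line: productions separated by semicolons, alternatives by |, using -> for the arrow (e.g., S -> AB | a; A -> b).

S -> cd | cdA; A -> G | S | c | AS | dS; G -> c | Ac | cG | dc | AcG

Nullable set: {A, G}.
S -> cdA: A nullable, giving cd | cdA.
A -> AS: A nullable, giving AS | S.
A -> G: G nullable, giving G.
Drop G -> ε.
G -> AcG: A, G nullable, giving Ac | AcG | c | cG.
Unchanged (no nullable symbols): S -> cd; A -> c; A -> dS; G -> dc.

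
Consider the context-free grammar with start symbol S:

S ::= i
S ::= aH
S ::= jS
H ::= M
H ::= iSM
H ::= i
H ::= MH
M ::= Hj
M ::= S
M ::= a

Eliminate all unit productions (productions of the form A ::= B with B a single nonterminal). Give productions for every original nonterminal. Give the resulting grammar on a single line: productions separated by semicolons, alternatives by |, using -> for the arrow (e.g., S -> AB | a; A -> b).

Unit productions: H->M, M->S.
Unit pairs (A ⇒* B via units): (H,M), (H,S), (M,S).
S: inherits non-unit rules of {S} → aH | i | jS.
H: inherits non-unit rules of {H, M, S} → Hj | MH | a | aH | i | iSM | jS.
M: inherits non-unit rules of {M, S} → Hj | a | aH | i | jS.

S -> i | aH | jS; H -> a | i | Hj | MH | aH | jS | iSM; M -> a | i | Hj | aH | jS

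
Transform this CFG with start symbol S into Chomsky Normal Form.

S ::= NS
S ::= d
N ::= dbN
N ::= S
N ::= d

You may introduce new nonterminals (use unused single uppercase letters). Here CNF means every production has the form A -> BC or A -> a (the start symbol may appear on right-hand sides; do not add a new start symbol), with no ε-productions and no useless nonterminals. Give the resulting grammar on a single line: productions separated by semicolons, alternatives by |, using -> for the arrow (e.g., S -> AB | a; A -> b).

S -> d | NS; A -> d; B -> b; C -> BN; N -> d | AC | NS

No ε-productions.
After unit-elimination: S -> d | NS; N -> d | NS | dbN.
TERM: introduce B -> b, A -> d and substitute in every rule of length ≥2.
BIN: N -> ABN becomes N -> AC, C -> BN.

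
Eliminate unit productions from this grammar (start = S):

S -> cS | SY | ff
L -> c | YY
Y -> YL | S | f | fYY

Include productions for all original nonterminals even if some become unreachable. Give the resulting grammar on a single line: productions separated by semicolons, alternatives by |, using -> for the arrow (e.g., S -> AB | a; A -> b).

Unit productions: Y->S.
Unit pairs (A ⇒* B via units): (Y,S).
S: inherits non-unit rules of {S} → SY | cS | ff.
L: inherits non-unit rules of {L} → YY | c.
Y: inherits non-unit rules of {S, Y} → SY | YL | cS | f | fYY | ff.

S -> SY | cS | ff; L -> c | YY; Y -> f | SY | YL | cS | ff | fYY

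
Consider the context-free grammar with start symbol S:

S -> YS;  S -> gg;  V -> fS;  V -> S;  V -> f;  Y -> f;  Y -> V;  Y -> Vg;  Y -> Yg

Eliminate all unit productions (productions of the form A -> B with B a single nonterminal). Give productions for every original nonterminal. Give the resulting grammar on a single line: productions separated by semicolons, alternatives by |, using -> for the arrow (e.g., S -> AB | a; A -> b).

S -> YS | gg; V -> f | YS | fS | gg; Y -> f | Vg | YS | Yg | fS | gg

Unit productions: V->S, Y->V.
Unit pairs (A ⇒* B via units): (V,S), (Y,S), (Y,V).
S: inherits non-unit rules of {S} → YS | gg.
V: inherits non-unit rules of {S, V} → YS | f | fS | gg.
Y: inherits non-unit rules of {S, V, Y} → Vg | YS | Yg | f | fS | gg.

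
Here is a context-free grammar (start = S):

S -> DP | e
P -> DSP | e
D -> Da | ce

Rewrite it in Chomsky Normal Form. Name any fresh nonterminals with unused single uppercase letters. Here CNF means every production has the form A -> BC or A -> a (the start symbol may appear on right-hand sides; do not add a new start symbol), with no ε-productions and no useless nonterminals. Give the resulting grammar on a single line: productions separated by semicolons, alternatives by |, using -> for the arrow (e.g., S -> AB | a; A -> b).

No ε-productions.
No unit productions to eliminate.
TERM: introduce A -> a, B -> c, C -> e and substitute in every rule of length ≥2.
BIN: P -> DSP becomes P -> DE, E -> SP.

S -> e | DP; A -> a; B -> c; C -> e; D -> BC | DA; E -> SP; P -> e | DE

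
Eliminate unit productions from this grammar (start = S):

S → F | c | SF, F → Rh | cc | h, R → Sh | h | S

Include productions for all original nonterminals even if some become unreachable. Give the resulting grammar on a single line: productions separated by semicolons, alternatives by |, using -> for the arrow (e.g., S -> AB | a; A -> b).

S -> c | h | Rh | SF | cc; F -> h | Rh | cc; R -> c | h | Rh | SF | Sh | cc

Unit productions: R->S, S->F.
Unit pairs (A ⇒* B via units): (R,F), (R,S), (S,F).
S: inherits non-unit rules of {F, S} → Rh | SF | c | cc | h.
F: inherits non-unit rules of {F} → Rh | cc | h.
R: inherits non-unit rules of {F, R, S} → Rh | SF | Sh | c | cc | h.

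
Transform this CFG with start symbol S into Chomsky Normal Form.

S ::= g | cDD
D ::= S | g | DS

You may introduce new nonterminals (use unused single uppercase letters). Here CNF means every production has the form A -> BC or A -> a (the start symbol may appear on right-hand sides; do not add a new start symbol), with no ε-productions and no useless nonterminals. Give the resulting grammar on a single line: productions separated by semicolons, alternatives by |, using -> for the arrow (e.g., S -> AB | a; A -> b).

No ε-productions.
After unit-elimination: S -> g | cDD; D -> g | DS | cDD.
TERM: introduce A -> c and substitute in every rule of length ≥2.
BIN: D -> ADD becomes D -> AB, B -> DD; S -> ADD becomes S -> AC, C -> DD.

S -> g | AC; A -> c; B -> DD; C -> DD; D -> g | AB | DS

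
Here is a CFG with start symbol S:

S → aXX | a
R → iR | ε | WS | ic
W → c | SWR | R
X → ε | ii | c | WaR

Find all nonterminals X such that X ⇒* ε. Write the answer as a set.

Directly nullable (have an ε-rule): {R, X}.
W is nullable via W -> R (every symbol on the right is already known nullable).
Not nullable: S — each has a terminal in every rule's right-hand side or depends on a non-nullable symbol.

{R, W, X}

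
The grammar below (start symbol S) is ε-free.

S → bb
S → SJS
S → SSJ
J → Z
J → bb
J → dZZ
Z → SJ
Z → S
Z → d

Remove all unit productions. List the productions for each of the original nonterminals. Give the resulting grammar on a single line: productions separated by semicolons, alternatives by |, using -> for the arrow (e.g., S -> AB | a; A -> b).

S -> bb | SJS | SSJ; J -> d | SJ | bb | SJS | SSJ | dZZ; Z -> d | SJ | bb | SJS | SSJ

Unit productions: J->Z, Z->S.
Unit pairs (A ⇒* B via units): (J,S), (J,Z), (Z,S).
S: inherits non-unit rules of {S} → SJS | SSJ | bb.
J: inherits non-unit rules of {J, S, Z} → SJ | SJS | SSJ | bb | d | dZZ.
Z: inherits non-unit rules of {S, Z} → SJ | SJS | SSJ | bb | d.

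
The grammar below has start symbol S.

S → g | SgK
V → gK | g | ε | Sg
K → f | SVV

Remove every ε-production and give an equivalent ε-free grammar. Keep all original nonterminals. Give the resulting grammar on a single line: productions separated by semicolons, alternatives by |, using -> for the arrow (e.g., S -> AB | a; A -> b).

S -> g | SgK; K -> S | f | SV | SVV; V -> g | Sg | gK

Nullable set: {V}.
K -> SVV: V, V nullable, giving S | SV | SVV.
Drop V -> ε.
Unchanged (no nullable symbols): S -> SgK; S -> g; K -> f; V -> Sg; V -> g; V -> gK.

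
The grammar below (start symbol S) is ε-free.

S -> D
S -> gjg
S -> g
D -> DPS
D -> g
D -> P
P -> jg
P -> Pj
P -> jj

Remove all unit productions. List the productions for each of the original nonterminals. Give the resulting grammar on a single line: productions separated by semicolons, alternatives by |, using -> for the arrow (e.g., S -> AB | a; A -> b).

S -> g | Pj | jg | jj | DPS | gjg; D -> g | Pj | jg | jj | DPS; P -> Pj | jg | jj

Unit productions: D->P, S->D.
Unit pairs (A ⇒* B via units): (D,P), (S,D), (S,P).
S: inherits non-unit rules of {D, P, S} → DPS | Pj | g | gjg | jg | jj.
D: inherits non-unit rules of {D, P} → DPS | Pj | g | jg | jj.
P: inherits non-unit rules of {P} → Pj | jg | jj.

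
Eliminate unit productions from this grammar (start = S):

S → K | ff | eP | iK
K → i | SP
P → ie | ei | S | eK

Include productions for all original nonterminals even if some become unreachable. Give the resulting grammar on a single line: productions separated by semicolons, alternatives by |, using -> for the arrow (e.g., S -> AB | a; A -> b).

S -> i | SP | eP | ff | iK; K -> i | SP; P -> i | SP | eK | eP | ei | ff | iK | ie

Unit productions: P->S, S->K.
Unit pairs (A ⇒* B via units): (P,K), (P,S), (S,K).
S: inherits non-unit rules of {K, S} → SP | eP | ff | i | iK.
K: inherits non-unit rules of {K} → SP | i.
P: inherits non-unit rules of {K, P, S} → SP | eK | eP | ei | ff | i | iK | ie.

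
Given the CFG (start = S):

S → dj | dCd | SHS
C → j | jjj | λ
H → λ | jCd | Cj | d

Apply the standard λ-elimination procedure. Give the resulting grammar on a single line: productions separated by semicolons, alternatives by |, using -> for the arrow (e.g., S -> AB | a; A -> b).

Nullable set: {C, H}.
S -> SHS: H nullable, giving SHS | SS.
S -> dCd: C nullable, giving dCd | dd.
Drop C -> λ.
Drop H -> λ.
H -> Cj: C nullable, giving Cj | j.
H -> jCd: C nullable, giving jCd | jd.
Unchanged (no nullable symbols): S -> dj; C -> j; C -> jjj; H -> d.

S -> SS | dd | dj | SHS | dCd; C -> j | jjj; H -> d | j | Cj | jd | jCd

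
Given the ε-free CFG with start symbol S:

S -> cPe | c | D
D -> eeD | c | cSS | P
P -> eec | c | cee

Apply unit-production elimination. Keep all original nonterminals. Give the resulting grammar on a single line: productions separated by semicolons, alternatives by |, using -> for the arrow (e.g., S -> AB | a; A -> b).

S -> c | cPe | cSS | cee | eeD | eec; D -> c | cSS | cee | eeD | eec; P -> c | cee | eec

Unit productions: D->P, S->D.
Unit pairs (A ⇒* B via units): (D,P), (S,D), (S,P).
S: inherits non-unit rules of {D, P, S} → c | cPe | cSS | cee | eeD | eec.
D: inherits non-unit rules of {D, P} → c | cSS | cee | eeD | eec.
P: inherits non-unit rules of {P} → c | cee | eec.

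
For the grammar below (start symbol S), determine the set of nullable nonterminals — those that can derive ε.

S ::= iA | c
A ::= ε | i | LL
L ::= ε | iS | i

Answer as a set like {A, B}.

Directly nullable (have an ε-rule): {A, L}.
Not nullable: S — each has a terminal in every rule's right-hand side or depends on a non-nullable symbol.

{A, L}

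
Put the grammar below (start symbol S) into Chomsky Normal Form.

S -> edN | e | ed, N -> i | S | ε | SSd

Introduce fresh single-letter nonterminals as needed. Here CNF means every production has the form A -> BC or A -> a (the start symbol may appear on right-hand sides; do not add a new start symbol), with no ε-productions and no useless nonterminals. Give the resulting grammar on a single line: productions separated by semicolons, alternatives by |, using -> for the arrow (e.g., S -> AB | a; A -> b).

S -> e | BA | BE; A -> d; B -> e; C -> AN; D -> SA; E -> AN; N -> e | i | BA | BC | SD

Nullable: {N}; after ε-elimination: S -> e | ed | edN; N -> S | i | SSd.
After unit-elimination: S -> e | ed | edN; N -> e | i | ed | SSd | edN.
TERM: introduce A -> d, B -> e and substitute in every rule of length ≥2.
BIN: N -> BAN becomes N -> BC, C -> AN; N -> SSA becomes N -> SD, D -> SA; S -> BAN becomes S -> BE, E -> AN.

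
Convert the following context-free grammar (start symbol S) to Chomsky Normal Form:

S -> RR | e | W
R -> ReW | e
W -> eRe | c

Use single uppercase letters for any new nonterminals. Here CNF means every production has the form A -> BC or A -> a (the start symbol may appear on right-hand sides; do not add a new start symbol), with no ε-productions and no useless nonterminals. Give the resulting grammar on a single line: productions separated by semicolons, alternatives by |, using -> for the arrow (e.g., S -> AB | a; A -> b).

No ε-productions.
After unit-elimination: S -> c | e | RR | eRe; R -> e | ReW; W -> c | eRe.
TERM: introduce A -> e and substitute in every rule of length ≥2.
BIN: R -> RAW becomes R -> RB, B -> AW; S -> ARA becomes S -> AC, C -> RA; W -> ARA becomes W -> AD, D -> RA.

S -> c | e | AC | RR; A -> e; B -> AW; C -> RA; D -> RA; R -> e | RB; W -> c | AD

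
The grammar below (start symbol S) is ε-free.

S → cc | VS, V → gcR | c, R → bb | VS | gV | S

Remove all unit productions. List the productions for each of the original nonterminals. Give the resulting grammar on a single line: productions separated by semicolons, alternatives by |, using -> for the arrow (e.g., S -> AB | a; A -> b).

S -> VS | cc; R -> VS | bb | cc | gV; V -> c | gcR

Unit productions: R->S.
Unit pairs (A ⇒* B via units): (R,S).
S: inherits non-unit rules of {S} → VS | cc.
R: inherits non-unit rules of {R, S} → VS | bb | cc | gV.
V: inherits non-unit rules of {V} → c | gcR.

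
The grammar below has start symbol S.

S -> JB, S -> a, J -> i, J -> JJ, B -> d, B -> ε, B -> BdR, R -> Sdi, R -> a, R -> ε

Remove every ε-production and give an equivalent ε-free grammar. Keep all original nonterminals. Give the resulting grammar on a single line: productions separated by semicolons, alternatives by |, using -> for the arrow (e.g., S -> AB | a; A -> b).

Nullable set: {B, R}.
S -> JB: B nullable, giving J | JB.
Drop B -> ε.
B -> BdR: B, R nullable, giving Bd | BdR | d | dR.
Drop R -> ε.
Unchanged (no nullable symbols): S -> a; B -> d; J -> JJ; J -> i; R -> Sdi; R -> a.

S -> J | a | JB; B -> d | Bd | dR | BdR; J -> i | JJ; R -> a | Sdi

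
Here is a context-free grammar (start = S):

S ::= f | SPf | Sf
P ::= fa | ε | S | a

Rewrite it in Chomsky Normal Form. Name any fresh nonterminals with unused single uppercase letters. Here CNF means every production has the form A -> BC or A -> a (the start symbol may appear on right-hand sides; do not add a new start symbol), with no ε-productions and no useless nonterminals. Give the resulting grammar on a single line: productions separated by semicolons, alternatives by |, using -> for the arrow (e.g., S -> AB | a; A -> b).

Nullable: {P}; after ε-elimination: S -> f | Sf | SPf; P -> S | a | fa.
After unit-elimination: S -> f | Sf | SPf; P -> a | f | Sf | fa | SPf.
TERM: introduce B -> a, A -> f and substitute in every rule of length ≥2.
BIN: P -> SPA becomes P -> SC, C -> PA; S -> SPA becomes S -> SD, D -> PA.

S -> f | SA | SD; A -> f; B -> a; C -> PA; D -> PA; P -> a | f | AB | SA | SC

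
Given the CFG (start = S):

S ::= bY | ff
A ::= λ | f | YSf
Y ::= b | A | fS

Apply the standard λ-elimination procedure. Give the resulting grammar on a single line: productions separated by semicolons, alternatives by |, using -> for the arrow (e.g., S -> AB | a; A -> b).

Nullable set: {A, Y}.
S -> bY: Y nullable, giving b | bY.
Drop A -> λ.
A -> YSf: Y nullable, giving Sf | YSf.
Y -> A: A nullable, giving A.
Unchanged (no nullable symbols): S -> ff; A -> f; Y -> b; Y -> fS.

S -> b | bY | ff; A -> f | Sf | YSf; Y -> A | b | fS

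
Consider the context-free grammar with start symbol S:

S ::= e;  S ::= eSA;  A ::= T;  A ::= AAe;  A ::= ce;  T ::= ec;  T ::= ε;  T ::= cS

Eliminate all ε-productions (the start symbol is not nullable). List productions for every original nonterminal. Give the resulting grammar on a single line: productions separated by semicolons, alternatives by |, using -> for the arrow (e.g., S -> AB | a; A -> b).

Nullable set: {A, T}.
S -> eSA: A nullable, giving eS | eSA.
A -> AAe: A, A nullable, giving AAe | Ae | e.
A -> T: T nullable, giving T.
Drop T -> ε.
Unchanged (no nullable symbols): S -> e; A -> ce; T -> cS; T -> ec.

S -> e | eS | eSA; A -> T | e | Ae | ce | AAe; T -> cS | ec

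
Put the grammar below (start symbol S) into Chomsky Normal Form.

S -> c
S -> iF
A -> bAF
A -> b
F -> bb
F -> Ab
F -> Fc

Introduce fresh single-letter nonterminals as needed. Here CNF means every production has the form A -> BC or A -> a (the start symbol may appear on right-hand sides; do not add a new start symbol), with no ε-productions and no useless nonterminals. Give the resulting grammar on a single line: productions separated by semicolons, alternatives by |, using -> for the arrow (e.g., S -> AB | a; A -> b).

S -> c | DF; A -> b | BE; B -> b; C -> c; D -> i; E -> AF; F -> AB | BB | FC

No ε-productions.
No unit productions to eliminate.
TERM: introduce B -> b, C -> c, D -> i and substitute in every rule of length ≥2.
BIN: A -> BAF becomes A -> BE, E -> AF.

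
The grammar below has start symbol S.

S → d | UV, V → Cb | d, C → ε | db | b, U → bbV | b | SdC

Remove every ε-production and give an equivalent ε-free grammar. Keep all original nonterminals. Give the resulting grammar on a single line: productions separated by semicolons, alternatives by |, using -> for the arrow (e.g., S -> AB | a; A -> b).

Nullable set: {C}.
Drop C -> ε.
U -> SdC: C nullable, giving Sd | SdC.
V -> Cb: C nullable, giving Cb | b.
Unchanged (no nullable symbols): S -> UV; S -> d; C -> b; C -> db; U -> b; U -> bbV; V -> d.

S -> d | UV; C -> b | db; U -> b | Sd | SdC | bbV; V -> b | d | Cb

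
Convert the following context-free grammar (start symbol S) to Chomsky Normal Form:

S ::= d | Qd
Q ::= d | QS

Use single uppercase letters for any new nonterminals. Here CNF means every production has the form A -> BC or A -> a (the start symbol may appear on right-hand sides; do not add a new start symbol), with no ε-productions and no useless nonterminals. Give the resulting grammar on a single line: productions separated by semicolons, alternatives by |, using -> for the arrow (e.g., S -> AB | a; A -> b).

No ε-productions.
No unit productions to eliminate.
TERM: introduce A -> d and substitute in every rule of length ≥2.

S -> d | QA; A -> d; Q -> d | QS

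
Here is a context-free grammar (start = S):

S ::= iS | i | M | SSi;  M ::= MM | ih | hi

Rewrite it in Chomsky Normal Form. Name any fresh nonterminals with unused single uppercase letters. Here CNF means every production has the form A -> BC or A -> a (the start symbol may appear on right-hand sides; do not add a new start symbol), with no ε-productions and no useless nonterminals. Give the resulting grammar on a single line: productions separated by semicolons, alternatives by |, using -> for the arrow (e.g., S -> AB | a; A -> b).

S -> i | AB | BA | BS | MM | SC; A -> h; B -> i; C -> SB; M -> AB | BA | MM

No ε-productions.
After unit-elimination: S -> i | MM | hi | iS | ih | SSi; M -> MM | hi | ih.
TERM: introduce A -> h, B -> i and substitute in every rule of length ≥2.
BIN: S -> SSB becomes S -> SC, C -> SB.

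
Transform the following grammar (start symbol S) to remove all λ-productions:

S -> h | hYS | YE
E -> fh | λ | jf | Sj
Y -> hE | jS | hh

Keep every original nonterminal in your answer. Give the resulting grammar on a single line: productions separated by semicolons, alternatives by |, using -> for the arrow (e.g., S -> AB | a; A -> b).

Nullable set: {E}.
S -> YE: E nullable, giving Y | YE.
Drop E -> λ.
Y -> hE: E nullable, giving h | hE.
Unchanged (no nullable symbols): S -> h; S -> hYS; E -> Sj; E -> fh; E -> jf; Y -> hh; Y -> jS.

S -> Y | h | YE | hYS; E -> Sj | fh | jf; Y -> h | hE | hh | jS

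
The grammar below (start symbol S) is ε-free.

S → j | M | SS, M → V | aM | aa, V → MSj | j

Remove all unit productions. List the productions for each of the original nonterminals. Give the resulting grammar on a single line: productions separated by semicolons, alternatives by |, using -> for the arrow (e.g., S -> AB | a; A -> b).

Unit productions: M->V, S->M.
Unit pairs (A ⇒* B via units): (M,V), (S,M), (S,V).
S: inherits non-unit rules of {M, S, V} → MSj | SS | aM | aa | j.
M: inherits non-unit rules of {M, V} → MSj | aM | aa | j.
V: inherits non-unit rules of {V} → MSj | j.

S -> j | SS | aM | aa | MSj; M -> j | aM | aa | MSj; V -> j | MSj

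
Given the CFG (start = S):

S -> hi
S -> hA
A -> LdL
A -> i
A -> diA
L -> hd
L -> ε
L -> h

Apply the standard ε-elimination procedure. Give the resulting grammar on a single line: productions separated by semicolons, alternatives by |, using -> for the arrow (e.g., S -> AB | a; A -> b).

S -> hA | hi; A -> d | i | Ld | dL | LdL | diA; L -> h | hd

Nullable set: {L}.
A -> LdL: L, L nullable, giving Ld | LdL | d | dL.
Drop L -> ε.
Unchanged (no nullable symbols): S -> hA; S -> hi; A -> diA; A -> i; L -> h; L -> hd.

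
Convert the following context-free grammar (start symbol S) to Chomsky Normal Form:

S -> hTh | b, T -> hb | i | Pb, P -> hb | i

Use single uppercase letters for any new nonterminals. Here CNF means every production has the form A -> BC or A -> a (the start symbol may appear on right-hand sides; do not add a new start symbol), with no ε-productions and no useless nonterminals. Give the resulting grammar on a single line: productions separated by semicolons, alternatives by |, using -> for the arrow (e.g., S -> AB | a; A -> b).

No ε-productions.
No unit productions to eliminate.
TERM: introduce B -> b, A -> h and substitute in every rule of length ≥2.
BIN: S -> ATA becomes S -> AC, C -> TA.

S -> b | AC; A -> h; B -> b; C -> TA; P -> i | AB; T -> i | AB | PB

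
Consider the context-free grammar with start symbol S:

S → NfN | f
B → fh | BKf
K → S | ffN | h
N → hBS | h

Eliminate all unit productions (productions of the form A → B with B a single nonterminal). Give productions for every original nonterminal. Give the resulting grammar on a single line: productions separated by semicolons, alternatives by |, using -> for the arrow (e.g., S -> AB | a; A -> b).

S -> f | NfN; B -> fh | BKf; K -> f | h | NfN | ffN; N -> h | hBS

Unit productions: K->S.
Unit pairs (A ⇒* B via units): (K,S).
S: inherits non-unit rules of {S} → NfN | f.
B: inherits non-unit rules of {B} → BKf | fh.
K: inherits non-unit rules of {K, S} → NfN | f | ffN | h.
N: inherits non-unit rules of {N} → h | hBS.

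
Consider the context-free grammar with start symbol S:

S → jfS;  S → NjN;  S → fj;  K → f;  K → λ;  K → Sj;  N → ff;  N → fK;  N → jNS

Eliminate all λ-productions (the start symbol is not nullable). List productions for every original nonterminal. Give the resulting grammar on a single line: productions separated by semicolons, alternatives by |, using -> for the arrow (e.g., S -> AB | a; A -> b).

S -> fj | NjN | jfS; K -> f | Sj; N -> f | fK | ff | jNS

Nullable set: {K}.
Drop K -> λ.
N -> fK: K nullable, giving f | fK.
Unchanged (no nullable symbols): S -> NjN; S -> fj; S -> jfS; K -> Sj; K -> f; N -> ff; N -> jNS.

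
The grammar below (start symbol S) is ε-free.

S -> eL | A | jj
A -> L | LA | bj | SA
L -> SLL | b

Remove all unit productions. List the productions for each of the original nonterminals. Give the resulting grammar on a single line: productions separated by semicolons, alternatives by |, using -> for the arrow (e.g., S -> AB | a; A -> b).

S -> b | LA | SA | bj | eL | jj | SLL; A -> b | LA | SA | bj | SLL; L -> b | SLL

Unit productions: A->L, S->A.
Unit pairs (A ⇒* B via units): (A,L), (S,A), (S,L).
S: inherits non-unit rules of {A, L, S} → LA | SA | SLL | b | bj | eL | jj.
A: inherits non-unit rules of {A, L} → LA | SA | SLL | b | bj.
L: inherits non-unit rules of {L} → SLL | b.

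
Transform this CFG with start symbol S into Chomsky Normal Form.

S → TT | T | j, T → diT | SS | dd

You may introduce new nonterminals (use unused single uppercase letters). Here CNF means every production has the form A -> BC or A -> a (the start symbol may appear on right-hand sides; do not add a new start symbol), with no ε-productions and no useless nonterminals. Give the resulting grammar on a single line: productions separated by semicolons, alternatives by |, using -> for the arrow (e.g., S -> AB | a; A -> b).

No ε-productions.
After unit-elimination: S -> j | SS | TT | dd | diT; T -> SS | dd | diT.
TERM: introduce A -> d, B -> i and substitute in every rule of length ≥2.
BIN: S -> ABT becomes S -> AC, C -> BT; T -> ABT becomes T -> AD, D -> BT.

S -> j | AA | AC | SS | TT; A -> d; B -> i; C -> BT; D -> BT; T -> AA | AD | SS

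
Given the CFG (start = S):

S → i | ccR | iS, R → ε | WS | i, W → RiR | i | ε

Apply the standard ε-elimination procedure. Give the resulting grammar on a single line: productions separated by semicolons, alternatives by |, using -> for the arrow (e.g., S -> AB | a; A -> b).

S -> i | cc | iS | ccR; R -> S | i | WS; W -> i | Ri | iR | RiR

Nullable set: {R, W}.
S -> ccR: R nullable, giving cc | ccR.
Drop R -> ε.
R -> WS: W nullable, giving S | WS.
Drop W -> ε.
W -> RiR: R, R nullable, giving Ri | RiR | i | iR.
Unchanged (no nullable symbols): S -> i; S -> iS; R -> i; W -> i.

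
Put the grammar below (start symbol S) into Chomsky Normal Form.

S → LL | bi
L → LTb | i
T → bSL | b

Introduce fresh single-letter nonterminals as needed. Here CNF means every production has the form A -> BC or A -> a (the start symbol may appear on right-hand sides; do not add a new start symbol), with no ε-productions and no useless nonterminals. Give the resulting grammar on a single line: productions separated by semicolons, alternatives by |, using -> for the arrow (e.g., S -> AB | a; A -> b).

No ε-productions.
No unit productions to eliminate.
TERM: introduce A -> b, B -> i and substitute in every rule of length ≥2.
BIN: L -> LTA becomes L -> LC, C -> TA; T -> ASL becomes T -> AD, D -> SL.

S -> AB | LL; A -> b; B -> i; C -> TA; D -> SL; L -> i | LC; T -> b | AD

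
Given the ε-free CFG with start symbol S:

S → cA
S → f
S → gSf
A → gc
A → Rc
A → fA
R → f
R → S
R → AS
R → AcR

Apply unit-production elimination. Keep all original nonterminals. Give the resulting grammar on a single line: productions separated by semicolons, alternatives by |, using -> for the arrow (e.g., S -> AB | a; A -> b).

S -> f | cA | gSf; A -> Rc | fA | gc; R -> f | AS | cA | AcR | gSf

Unit productions: R->S.
Unit pairs (A ⇒* B via units): (R,S).
S: inherits non-unit rules of {S} → cA | f | gSf.
A: inherits non-unit rules of {A} → Rc | fA | gc.
R: inherits non-unit rules of {R, S} → AS | AcR | cA | f | gSf.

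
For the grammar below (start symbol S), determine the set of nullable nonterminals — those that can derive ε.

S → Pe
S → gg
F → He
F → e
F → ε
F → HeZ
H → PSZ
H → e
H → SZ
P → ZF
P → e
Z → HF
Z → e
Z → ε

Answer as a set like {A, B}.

Directly nullable (have an ε-rule): {F, Z}.
P is nullable via P -> ZF (every symbol on the right is already known nullable).
Not nullable: H, S — each has a terminal in every rule's right-hand side or depends on a non-nullable symbol.

{F, P, Z}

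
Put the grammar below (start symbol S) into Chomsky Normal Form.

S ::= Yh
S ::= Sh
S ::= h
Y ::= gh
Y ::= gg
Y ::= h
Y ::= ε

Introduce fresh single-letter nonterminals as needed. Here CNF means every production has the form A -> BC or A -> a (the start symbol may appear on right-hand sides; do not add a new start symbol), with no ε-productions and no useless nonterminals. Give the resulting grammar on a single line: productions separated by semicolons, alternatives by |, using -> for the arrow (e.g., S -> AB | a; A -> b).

S -> h | SA | YA; A -> h; B -> g; Y -> h | BA | BB

Nullable: {Y}; after ε-elimination: S -> h | Sh | Yh; Y -> h | gg | gh.
No unit productions to eliminate.
TERM: introduce B -> g, A -> h and substitute in every rule of length ≥2.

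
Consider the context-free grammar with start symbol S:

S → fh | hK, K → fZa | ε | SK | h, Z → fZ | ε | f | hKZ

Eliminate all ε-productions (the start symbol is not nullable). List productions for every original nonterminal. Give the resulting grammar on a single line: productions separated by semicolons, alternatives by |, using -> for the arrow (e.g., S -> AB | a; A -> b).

Nullable set: {K, Z}.
S -> hK: K nullable, giving h | hK.
Drop K -> ε.
K -> SK: K nullable, giving S | SK.
K -> fZa: Z nullable, giving fZa | fa.
Drop Z -> ε.
Z -> fZ: Z nullable, giving f | fZ.
Z -> hKZ: K, Z nullable, giving h | hK | hKZ | hZ.
Unchanged (no nullable symbols): S -> fh; K -> h; Z -> f.

S -> h | fh | hK; K -> S | h | SK | fa | fZa; Z -> f | h | fZ | hK | hZ | hKZ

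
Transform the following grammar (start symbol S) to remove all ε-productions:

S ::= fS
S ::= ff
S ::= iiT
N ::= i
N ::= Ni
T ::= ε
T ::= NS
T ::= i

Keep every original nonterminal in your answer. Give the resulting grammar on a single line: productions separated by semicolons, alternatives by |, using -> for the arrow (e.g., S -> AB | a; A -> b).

S -> fS | ff | ii | iiT; N -> i | Ni; T -> i | NS

Nullable set: {T}.
S -> iiT: T nullable, giving ii | iiT.
Drop T -> ε.
Unchanged (no nullable symbols): S -> fS; S -> ff; N -> Ni; N -> i; T -> NS; T -> i.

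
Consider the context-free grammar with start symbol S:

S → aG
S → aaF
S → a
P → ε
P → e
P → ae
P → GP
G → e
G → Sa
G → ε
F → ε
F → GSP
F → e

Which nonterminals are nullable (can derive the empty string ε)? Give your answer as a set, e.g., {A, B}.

Directly nullable (have an ε-rule): {F, G, P}.
Not nullable: S — each has a terminal in every rule's right-hand side or depends on a non-nullable symbol.

{F, G, P}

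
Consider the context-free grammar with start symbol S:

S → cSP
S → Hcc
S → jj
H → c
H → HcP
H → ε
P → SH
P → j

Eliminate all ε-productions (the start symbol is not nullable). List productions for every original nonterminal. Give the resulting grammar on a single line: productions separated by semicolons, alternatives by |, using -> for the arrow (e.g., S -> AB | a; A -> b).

Nullable set: {H}.
S -> Hcc: H nullable, giving Hcc | cc.
Drop H -> ε.
H -> HcP: H nullable, giving HcP | cP.
P -> SH: H nullable, giving S | SH.
Unchanged (no nullable symbols): S -> cSP; S -> jj; H -> c; P -> j.

S -> cc | jj | Hcc | cSP; H -> c | cP | HcP; P -> S | j | SH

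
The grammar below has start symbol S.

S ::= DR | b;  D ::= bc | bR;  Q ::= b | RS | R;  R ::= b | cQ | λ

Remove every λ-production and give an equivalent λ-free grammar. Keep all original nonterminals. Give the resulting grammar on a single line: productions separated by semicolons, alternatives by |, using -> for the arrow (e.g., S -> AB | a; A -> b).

S -> D | b | DR; D -> b | bR | bc; Q -> R | S | b | RS; R -> b | c | cQ

Nullable set: {Q, R}.
S -> DR: R nullable, giving D | DR.
D -> bR: R nullable, giving b | bR.
Q -> R: R nullable, giving R.
Q -> RS: R nullable, giving RS | S.
Drop R -> λ.
R -> cQ: Q nullable, giving c | cQ.
Unchanged (no nullable symbols): S -> b; D -> bc; Q -> b; R -> b.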